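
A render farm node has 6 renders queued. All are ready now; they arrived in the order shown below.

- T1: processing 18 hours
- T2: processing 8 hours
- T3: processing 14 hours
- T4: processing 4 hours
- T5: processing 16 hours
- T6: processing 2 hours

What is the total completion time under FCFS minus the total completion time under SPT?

FIFO (arrival order): T1 T2 T3 T4 T5 T6.
T1: 0→18
T2: 18→26
T3: 26→40
T4: 40→44
T5: 44→60
T6: 60→62
Sum = 18+26+40+44+60+62 = 250.
SPT (increasing processing time): T6 T4 T2 T3 T5 T1.
T6: 0→2
T4: 2→6
T2: 6→14
T3: 14→28
T5: 28→44
T1: 44→62
Sum = 2+6+14+28+44+62 = 156.
Difference = 250 − 156 = 94.

94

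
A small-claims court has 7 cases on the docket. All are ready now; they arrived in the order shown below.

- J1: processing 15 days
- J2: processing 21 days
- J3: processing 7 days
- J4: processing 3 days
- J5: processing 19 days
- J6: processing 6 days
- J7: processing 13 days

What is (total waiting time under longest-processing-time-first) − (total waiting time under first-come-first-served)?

LPT (decreasing processing time): J2 J5 J1 J7 J3 J6 J4.
J2: waits 0, runs 0→21
J5: waits 21, runs 21→40
J1: waits 40, runs 40→55
J7: waits 55, runs 55→68
J3: waits 68, runs 68→75
J6: waits 75, runs 75→81
J4: waits 81, runs 81→84
Sum = 0+21+40+55+68+75+81 = 340.
FIFO (arrival order): J1 J2 J3 J4 J5 J6 J7.
J1: waits 0, runs 0→15
J2: waits 15, runs 15→36
J3: waits 36, runs 36→43
J4: waits 43, runs 43→46
J5: waits 46, runs 46→65
J6: waits 65, runs 65→71
J7: waits 71, runs 71→84
Sum = 0+15+36+43+46+65+71 = 276.
Difference = 340 − 276 = 64.

64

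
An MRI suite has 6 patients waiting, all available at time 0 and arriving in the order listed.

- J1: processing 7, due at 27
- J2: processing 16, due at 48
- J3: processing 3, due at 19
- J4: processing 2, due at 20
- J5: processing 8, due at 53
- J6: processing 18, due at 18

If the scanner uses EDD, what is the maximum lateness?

EDD (increasing due date): J6 J3 J4 J1 J2 J5.
J6: 0→18, due 18, lateness 0
J3: 18→21, due 19, lateness 2
J4: 21→23, due 20, lateness 3
J1: 23→30, due 27, lateness 3
J2: 30→46, due 48, lateness -2
J5: 46→54, due 53, lateness 1
Maximum = 3.

3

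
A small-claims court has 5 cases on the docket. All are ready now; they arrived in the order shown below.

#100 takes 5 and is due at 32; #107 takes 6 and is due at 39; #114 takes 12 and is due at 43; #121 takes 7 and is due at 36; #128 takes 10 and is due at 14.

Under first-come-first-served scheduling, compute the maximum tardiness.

26

FIFO (arrival order): #100 #107 #114 #121 #128.
#100: 0→5, due 32, tardiness 0
#107: 5→11, due 39, tardiness 0
#114: 11→23, due 43, tardiness 0
#121: 23→30, due 36, tardiness 0
#128: 30→40, due 14, tardiness 26
Maximum = 26.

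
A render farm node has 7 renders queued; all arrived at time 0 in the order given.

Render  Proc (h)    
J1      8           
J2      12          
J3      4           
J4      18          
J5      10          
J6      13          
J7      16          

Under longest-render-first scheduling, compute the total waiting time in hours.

LPT (decreasing processing time): J4 J7 J6 J2 J5 J1 J3.
J4: waits 0, runs 0→18
J7: waits 18, runs 18→34
J6: waits 34, runs 34→47
J2: waits 47, runs 47→59
J5: waits 59, runs 59→69
J1: waits 69, runs 69→77
J3: waits 77, runs 77→81
Sum = 0+18+34+47+59+69+77 = 304.

304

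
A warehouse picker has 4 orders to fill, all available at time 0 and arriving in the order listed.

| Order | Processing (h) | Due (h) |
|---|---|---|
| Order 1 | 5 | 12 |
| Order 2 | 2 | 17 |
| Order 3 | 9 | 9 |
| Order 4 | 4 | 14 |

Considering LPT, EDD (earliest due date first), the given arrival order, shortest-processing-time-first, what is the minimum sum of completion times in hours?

39

LPT (decreasing processing time): Order 3 Order 1 Order 4 Order 2.
Order 3: 0→9
Order 1: 9→14
Order 4: 14→18
Order 2: 18→20
Sum = 9+14+18+20 = 61.
EDD (increasing due date): Order 3 Order 1 Order 4 Order 2.
Order 3: 0→9
Order 1: 9→14
Order 4: 14→18
Order 2: 18→20
Sum = 9+14+18+20 = 61.
FIFO (arrival order): Order 1 Order 2 Order 3 Order 4.
Order 1: 0→5
Order 2: 5→7
Order 3: 7→16
Order 4: 16→20
Sum = 5+7+16+20 = 48.
SPT (increasing processing time): Order 2 Order 4 Order 1 Order 3.
Order 2: 0→2
Order 4: 2→6
Order 1: 6→11
Order 3: 11→20
Sum = 2+6+11+20 = 39.
LPT 61, EDD 61, FIFO 48, SPT 39 → minimum 39.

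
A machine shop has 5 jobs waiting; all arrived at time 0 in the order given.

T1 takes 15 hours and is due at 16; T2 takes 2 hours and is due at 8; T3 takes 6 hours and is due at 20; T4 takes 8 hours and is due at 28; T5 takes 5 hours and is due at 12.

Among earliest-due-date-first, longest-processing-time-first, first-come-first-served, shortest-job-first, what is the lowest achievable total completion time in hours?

EDD (increasing due date): T2 T5 T1 T3 T4.
T2: 0→2
T5: 2→7
T1: 7→22
T3: 22→28
T4: 28→36
Sum = 2+7+22+28+36 = 95.
LPT (decreasing processing time): T1 T4 T3 T5 T2.
T1: 0→15
T4: 15→23
T3: 23→29
T5: 29→34
T2: 34→36
Sum = 15+23+29+34+36 = 137.
FIFO (arrival order): T1 T2 T3 T4 T5.
T1: 0→15
T2: 15→17
T3: 17→23
T4: 23→31
T5: 31→36
Sum = 15+17+23+31+36 = 122.
SPT (increasing processing time): T2 T5 T3 T4 T1.
T2: 0→2
T5: 2→7
T3: 7→13
T4: 13→21
T1: 21→36
Sum = 2+7+13+21+36 = 79.
EDD 95, LPT 137, FIFO 122, SPT 79 → minimum 79.

79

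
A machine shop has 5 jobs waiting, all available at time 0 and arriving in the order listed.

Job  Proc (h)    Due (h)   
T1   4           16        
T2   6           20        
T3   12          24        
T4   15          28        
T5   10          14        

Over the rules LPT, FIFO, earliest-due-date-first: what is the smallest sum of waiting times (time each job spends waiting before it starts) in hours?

LPT (decreasing processing time): T4 T3 T5 T2 T1.
T4: waits 0, runs 0→15
T3: waits 15, runs 15→27
T5: waits 27, runs 27→37
T2: waits 37, runs 37→43
T1: waits 43, runs 43→47
Sum = 0+15+27+37+43 = 122.
FIFO (arrival order): T1 T2 T3 T4 T5.
T1: waits 0, runs 0→4
T2: waits 4, runs 4→10
T3: waits 10, runs 10→22
T4: waits 22, runs 22→37
T5: waits 37, runs 37→47
Sum = 0+4+10+22+37 = 73.
EDD (increasing due date): T5 T1 T2 T3 T4.
T5: waits 0, runs 0→10
T1: waits 10, runs 10→14
T2: waits 14, runs 14→20
T3: waits 20, runs 20→32
T4: waits 32, runs 32→47
Sum = 0+10+14+20+32 = 76.
LPT 122, FIFO 73, EDD 76 → minimum 73.

73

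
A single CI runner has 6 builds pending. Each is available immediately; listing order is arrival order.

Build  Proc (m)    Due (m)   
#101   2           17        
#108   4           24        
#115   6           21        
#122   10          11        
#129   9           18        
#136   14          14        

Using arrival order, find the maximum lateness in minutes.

31

FIFO (arrival order): #101 #108 #115 #122 #129 #136.
#101: 0→2, due 17, lateness -15
#108: 2→6, due 24, lateness -18
#115: 6→12, due 21, lateness -9
#122: 12→22, due 11, lateness 11
#129: 22→31, due 18, lateness 13
#136: 31→45, due 14, lateness 31
Maximum = 31.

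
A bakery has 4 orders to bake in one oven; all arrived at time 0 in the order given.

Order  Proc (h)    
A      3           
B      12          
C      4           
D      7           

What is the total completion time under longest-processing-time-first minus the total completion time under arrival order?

17

LPT (decreasing processing time): B D C A.
B: 0→12
D: 12→19
C: 19→23
A: 23→26
Sum = 12+19+23+26 = 80.
FIFO (arrival order): A B C D.
A: 0→3
B: 3→15
C: 15→19
D: 19→26
Sum = 3+15+19+26 = 63.
Difference = 80 − 63 = 17.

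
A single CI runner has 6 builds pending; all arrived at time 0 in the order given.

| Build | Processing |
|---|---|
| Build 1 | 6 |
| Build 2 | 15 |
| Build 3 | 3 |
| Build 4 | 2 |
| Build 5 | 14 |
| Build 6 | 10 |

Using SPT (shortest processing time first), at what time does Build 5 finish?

SPT (increasing processing time): Build 4 Build 3 Build 1 Build 6 Build 5 Build 2.
Build 4: 0→2
Build 3: 2→5
Build 1: 5→11
Build 6: 11→21
Build 5: 21→35

35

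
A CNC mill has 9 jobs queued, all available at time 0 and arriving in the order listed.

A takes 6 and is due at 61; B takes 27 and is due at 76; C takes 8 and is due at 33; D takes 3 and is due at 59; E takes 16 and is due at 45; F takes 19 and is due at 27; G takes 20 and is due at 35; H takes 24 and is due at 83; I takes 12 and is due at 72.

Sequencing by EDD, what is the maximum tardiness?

EDD (increasing due date): F C G E D A I B H.
F: 0→19, due 27, tardiness 0
C: 19→27, due 33, tardiness 0
G: 27→47, due 35, tardiness 12
E: 47→63, due 45, tardiness 18
D: 63→66, due 59, tardiness 7
A: 66→72, due 61, tardiness 11
I: 72→84, due 72, tardiness 12
B: 84→111, due 76, tardiness 35
H: 111→135, due 83, tardiness 52
Maximum = 52.

52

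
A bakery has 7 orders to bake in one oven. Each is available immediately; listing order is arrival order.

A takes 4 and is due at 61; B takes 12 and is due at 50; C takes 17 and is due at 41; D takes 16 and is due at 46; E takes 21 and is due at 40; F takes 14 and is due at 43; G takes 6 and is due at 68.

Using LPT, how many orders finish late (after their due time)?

5

LPT (decreasing processing time): E C D F B G A.
E: 0→21, due 40, tardiness 0
C: 21→38, due 41, tardiness 0
D: 38→54, due 46, tardiness 8
F: 54→68, due 43, tardiness 25
B: 68→80, due 50, tardiness 30
G: 80→86, due 68, tardiness 18
A: 86→90, due 61, tardiness 29
Late orders: 5.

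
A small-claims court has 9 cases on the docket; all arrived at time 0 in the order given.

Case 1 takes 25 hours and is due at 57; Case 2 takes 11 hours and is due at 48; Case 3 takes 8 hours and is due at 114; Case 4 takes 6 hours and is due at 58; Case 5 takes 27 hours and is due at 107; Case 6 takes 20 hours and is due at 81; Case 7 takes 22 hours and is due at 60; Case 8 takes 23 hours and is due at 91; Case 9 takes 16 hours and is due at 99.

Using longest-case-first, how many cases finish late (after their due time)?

LPT (decreasing processing time): Case 5 Case 1 Case 8 Case 7 Case 6 Case 9 Case 2 Case 3 Case 4.
Case 5: 0→27, due 107, tardiness 0
Case 1: 27→52, due 57, tardiness 0
Case 8: 52→75, due 91, tardiness 0
Case 7: 75→97, due 60, tardiness 37
Case 6: 97→117, due 81, tardiness 36
Case 9: 117→133, due 99, tardiness 34
Case 2: 133→144, due 48, tardiness 96
Case 3: 144→152, due 114, tardiness 38
Case 4: 152→158, due 58, tardiness 100
Late cases: 6.

6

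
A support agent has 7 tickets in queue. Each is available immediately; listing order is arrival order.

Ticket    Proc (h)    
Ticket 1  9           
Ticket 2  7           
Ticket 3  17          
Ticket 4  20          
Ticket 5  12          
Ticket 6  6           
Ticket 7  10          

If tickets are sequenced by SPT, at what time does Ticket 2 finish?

13

SPT (increasing processing time): Ticket 6 Ticket 2 Ticket 1 Ticket 7 Ticket 5 Ticket 3 Ticket 4.
Ticket 6: 0→6
Ticket 2: 6→13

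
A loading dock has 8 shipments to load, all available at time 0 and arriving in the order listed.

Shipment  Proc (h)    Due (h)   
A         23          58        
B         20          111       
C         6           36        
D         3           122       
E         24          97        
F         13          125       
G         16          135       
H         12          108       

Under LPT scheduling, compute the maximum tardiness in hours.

LPT (decreasing processing time): E A B G F H C D.
E: 0→24, due 97, tardiness 0
A: 24→47, due 58, tardiness 0
B: 47→67, due 111, tardiness 0
G: 67→83, due 135, tardiness 0
F: 83→96, due 125, tardiness 0
H: 96→108, due 108, tardiness 0
C: 108→114, due 36, tardiness 78
D: 114→117, due 122, tardiness 0
Maximum = 78.

78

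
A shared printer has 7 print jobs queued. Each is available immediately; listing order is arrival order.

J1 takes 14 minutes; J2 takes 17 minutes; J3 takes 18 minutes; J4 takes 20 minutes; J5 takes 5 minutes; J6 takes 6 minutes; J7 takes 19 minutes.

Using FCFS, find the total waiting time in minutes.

FIFO (arrival order): J1 J2 J3 J4 J5 J6 J7.
J1: waits 0, runs 0→14
J2: waits 14, runs 14→31
J3: waits 31, runs 31→49
J4: waits 49, runs 49→69
J5: waits 69, runs 69→74
J6: waits 74, runs 74→80
J7: waits 80, runs 80→99
Sum = 0+14+31+49+69+74+80 = 317.

317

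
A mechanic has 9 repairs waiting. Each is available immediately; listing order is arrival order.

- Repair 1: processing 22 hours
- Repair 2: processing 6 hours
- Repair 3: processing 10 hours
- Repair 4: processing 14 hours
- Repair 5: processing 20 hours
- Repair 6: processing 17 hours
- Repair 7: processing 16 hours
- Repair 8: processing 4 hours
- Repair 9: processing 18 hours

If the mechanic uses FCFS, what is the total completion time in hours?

642

FIFO (arrival order): Repair 1 Repair 2 Repair 3 Repair 4 Repair 5 Repair 6 Repair 7 Repair 8 Repair 9.
Repair 1: 0→22
Repair 2: 22→28
Repair 3: 28→38
Repair 4: 38→52
Repair 5: 52→72
Repair 6: 72→89
Repair 7: 89→105
Repair 8: 105→109
Repair 9: 109→127
Sum = 22+28+38+52+72+89+105+109+127 = 642.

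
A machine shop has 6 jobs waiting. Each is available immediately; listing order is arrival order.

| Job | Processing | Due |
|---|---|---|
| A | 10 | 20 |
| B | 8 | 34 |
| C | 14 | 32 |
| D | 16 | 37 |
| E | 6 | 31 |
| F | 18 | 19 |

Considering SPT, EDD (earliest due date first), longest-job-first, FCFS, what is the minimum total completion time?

SPT (increasing processing time): E B A C D F.
E: 0→6
B: 6→14
A: 14→24
C: 24→38
D: 38→54
F: 54→72
Sum = 6+14+24+38+54+72 = 208.
EDD (increasing due date): F A E C B D.
F: 0→18
A: 18→28
E: 28→34
C: 34→48
B: 48→56
D: 56→72
Sum = 18+28+34+48+56+72 = 256.
LPT (decreasing processing time): F D C A B E.
F: 0→18
D: 18→34
C: 34→48
A: 48→58
B: 58→66
E: 66→72
Sum = 18+34+48+58+66+72 = 296.
FIFO (arrival order): A B C D E F.
A: 0→10
B: 10→18
C: 18→32
D: 32→48
E: 48→54
F: 54→72
Sum = 10+18+32+48+54+72 = 234.
SPT 208, EDD 256, LPT 296, FIFO 234 → minimum 208.

208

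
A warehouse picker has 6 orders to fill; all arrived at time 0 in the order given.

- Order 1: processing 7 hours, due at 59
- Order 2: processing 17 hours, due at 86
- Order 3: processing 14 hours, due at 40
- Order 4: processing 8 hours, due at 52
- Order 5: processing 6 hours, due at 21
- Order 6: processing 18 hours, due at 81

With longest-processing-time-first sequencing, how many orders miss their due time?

4

LPT (decreasing processing time): Order 6 Order 2 Order 3 Order 4 Order 1 Order 5.
Order 6: 0→18, due 81, tardiness 0
Order 2: 18→35, due 86, tardiness 0
Order 3: 35→49, due 40, tardiness 9
Order 4: 49→57, due 52, tardiness 5
Order 1: 57→64, due 59, tardiness 5
Order 5: 64→70, due 21, tardiness 49
Late orders: 4.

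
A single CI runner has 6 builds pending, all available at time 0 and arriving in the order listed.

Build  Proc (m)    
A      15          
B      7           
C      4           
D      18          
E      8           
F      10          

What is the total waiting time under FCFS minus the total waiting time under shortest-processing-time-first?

FIFO (arrival order): A B C D E F.
A: waits 0, runs 0→15
B: waits 15, runs 15→22
C: waits 22, runs 22→26
D: waits 26, runs 26→44
E: waits 44, runs 44→52
F: waits 52, runs 52→62
Sum = 0+15+22+26+44+52 = 159.
SPT (increasing processing time): C B E F A D.
C: waits 0, runs 0→4
B: waits 4, runs 4→11
E: waits 11, runs 11→19
F: waits 19, runs 19→29
A: waits 29, runs 29→44
D: waits 44, runs 44→62
Sum = 0+4+11+19+29+44 = 107.
Difference = 159 − 107 = 52.

52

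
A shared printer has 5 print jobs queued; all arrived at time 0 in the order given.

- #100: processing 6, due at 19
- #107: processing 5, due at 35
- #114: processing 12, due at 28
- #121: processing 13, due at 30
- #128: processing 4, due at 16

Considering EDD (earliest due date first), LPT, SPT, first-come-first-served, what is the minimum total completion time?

95

EDD (increasing due date): #128 #100 #114 #121 #107.
#128: 0→4
#100: 4→10
#114: 10→22
#121: 22→35
#107: 35→40
Sum = 4+10+22+35+40 = 111.
LPT (decreasing processing time): #121 #114 #100 #107 #128.
#121: 0→13
#114: 13→25
#100: 25→31
#107: 31→36
#128: 36→40
Sum = 13+25+31+36+40 = 145.
SPT (increasing processing time): #128 #107 #100 #114 #121.
#128: 0→4
#107: 4→9
#100: 9→15
#114: 15→27
#121: 27→40
Sum = 4+9+15+27+40 = 95.
FIFO (arrival order): #100 #107 #114 #121 #128.
#100: 0→6
#107: 6→11
#114: 11→23
#121: 23→36
#128: 36→40
Sum = 6+11+23+36+40 = 116.
EDD 111, LPT 145, SPT 95, FIFO 116 → minimum 95.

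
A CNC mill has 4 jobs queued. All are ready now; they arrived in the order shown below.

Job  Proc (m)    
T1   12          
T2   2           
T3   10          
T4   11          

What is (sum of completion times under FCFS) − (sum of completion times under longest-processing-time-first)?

-18

FIFO (arrival order): T1 T2 T3 T4.
T1: 0→12
T2: 12→14
T3: 14→24
T4: 24→35
Sum = 12+14+24+35 = 85.
LPT (decreasing processing time): T1 T4 T3 T2.
T1: 0→12
T4: 12→23
T3: 23→33
T2: 33→35
Sum = 12+23+33+35 = 103.
Difference = 85 − 103 = -18.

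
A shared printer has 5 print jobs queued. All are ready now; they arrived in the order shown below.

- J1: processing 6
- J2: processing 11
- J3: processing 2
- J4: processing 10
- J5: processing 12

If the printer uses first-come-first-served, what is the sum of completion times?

FIFO (arrival order): J1 J2 J3 J4 J5.
J1: 0→6
J2: 6→17
J3: 17→19
J4: 19→29
J5: 29→41
Sum = 6+17+19+29+41 = 112.

112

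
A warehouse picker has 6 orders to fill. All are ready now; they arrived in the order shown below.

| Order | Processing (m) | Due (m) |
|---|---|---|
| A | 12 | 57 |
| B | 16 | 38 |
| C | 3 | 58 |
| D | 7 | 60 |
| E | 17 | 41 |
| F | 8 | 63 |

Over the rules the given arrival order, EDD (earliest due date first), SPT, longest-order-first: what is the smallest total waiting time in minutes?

107

FIFO (arrival order): A B C D E F.
A: waits 0, runs 0→12
B: waits 12, runs 12→28
C: waits 28, runs 28→31
D: waits 31, runs 31→38
E: waits 38, runs 38→55
F: waits 55, runs 55→63
Sum = 0+12+28+31+38+55 = 164.
EDD (increasing due date): B E A C D F.
B: waits 0, runs 0→16
E: waits 16, runs 16→33
A: waits 33, runs 33→45
C: waits 45, runs 45→48
D: waits 48, runs 48→55
F: waits 55, runs 55→63
Sum = 0+16+33+45+48+55 = 197.
SPT (increasing processing time): C D F A B E.
C: waits 0, runs 0→3
D: waits 3, runs 3→10
F: waits 10, runs 10→18
A: waits 18, runs 18→30
B: waits 30, runs 30→46
E: waits 46, runs 46→63
Sum = 0+3+10+18+30+46 = 107.
LPT (decreasing processing time): E B A F D C.
E: waits 0, runs 0→17
B: waits 17, runs 17→33
A: waits 33, runs 33→45
F: waits 45, runs 45→53
D: waits 53, runs 53→60
C: waits 60, runs 60→63
Sum = 0+17+33+45+53+60 = 208.
FIFO 164, EDD 197, SPT 107, LPT 208 → minimum 107.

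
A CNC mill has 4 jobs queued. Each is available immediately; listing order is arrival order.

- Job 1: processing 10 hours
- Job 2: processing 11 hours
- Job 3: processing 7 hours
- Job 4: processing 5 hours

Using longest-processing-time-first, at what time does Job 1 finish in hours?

21

LPT (decreasing processing time): Job 2 Job 1 Job 3 Job 4.
Job 2: 0→11
Job 1: 11→21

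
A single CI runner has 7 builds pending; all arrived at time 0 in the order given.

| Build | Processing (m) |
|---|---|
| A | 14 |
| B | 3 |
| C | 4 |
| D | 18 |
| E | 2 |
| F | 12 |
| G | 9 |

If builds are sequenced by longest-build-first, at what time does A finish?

LPT (decreasing processing time): D A F G C B E.
D: 0→18
A: 18→32

32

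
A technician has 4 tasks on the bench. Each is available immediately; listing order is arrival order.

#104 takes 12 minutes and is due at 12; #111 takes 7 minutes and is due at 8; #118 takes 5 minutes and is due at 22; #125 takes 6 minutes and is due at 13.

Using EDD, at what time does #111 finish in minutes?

7

EDD (increasing due date): #111 #104 #125 #118.
#111: 0→7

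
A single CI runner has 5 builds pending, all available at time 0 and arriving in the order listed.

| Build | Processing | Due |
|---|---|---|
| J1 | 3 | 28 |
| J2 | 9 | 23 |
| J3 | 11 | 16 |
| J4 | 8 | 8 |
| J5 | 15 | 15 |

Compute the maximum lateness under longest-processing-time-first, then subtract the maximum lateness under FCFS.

LPT (decreasing processing time): J5 J3 J2 J4 J1.
J5: 0→15, due 15, lateness 0
J3: 15→26, due 16, lateness 10
J2: 26→35, due 23, lateness 12
J4: 35→43, due 8, lateness 35
J1: 43→46, due 28, lateness 18
Maximum = 35.
FIFO (arrival order): J1 J2 J3 J4 J5.
J1: 0→3, due 28, lateness -25
J2: 3→12, due 23, lateness -11
J3: 12→23, due 16, lateness 7
J4: 23→31, due 8, lateness 23
J5: 31→46, due 15, lateness 31
Maximum = 31.
Difference = 35 − 31 = 4.

4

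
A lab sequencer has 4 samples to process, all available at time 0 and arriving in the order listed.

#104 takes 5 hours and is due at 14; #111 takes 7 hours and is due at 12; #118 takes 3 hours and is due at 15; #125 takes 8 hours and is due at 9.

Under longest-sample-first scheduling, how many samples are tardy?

3

LPT (decreasing processing time): #125 #111 #104 #118.
#125: 0→8, due 9, tardiness 0
#111: 8→15, due 12, tardiness 3
#104: 15→20, due 14, tardiness 6
#118: 20→23, due 15, tardiness 8
Late samples: 3.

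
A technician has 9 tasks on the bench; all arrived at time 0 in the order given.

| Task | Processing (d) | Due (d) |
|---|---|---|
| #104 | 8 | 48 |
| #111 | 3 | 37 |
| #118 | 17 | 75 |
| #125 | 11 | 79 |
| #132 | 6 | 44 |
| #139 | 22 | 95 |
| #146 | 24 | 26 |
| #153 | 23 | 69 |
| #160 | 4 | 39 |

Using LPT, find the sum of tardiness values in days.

LPT (decreasing processing time): #146 #153 #139 #118 #125 #104 #132 #160 #111.
#146: 0→24, due 26, tardiness 0
#153: 24→47, due 69, tardiness 0
#139: 47→69, due 95, tardiness 0
#118: 69→86, due 75, tardiness 11
#125: 86→97, due 79, tardiness 18
#104: 97→105, due 48, tardiness 57
#132: 105→111, due 44, tardiness 67
#160: 111→115, due 39, tardiness 76
#111: 115→118, due 37, tardiness 81
Sum = 0+0+0+11+18+57+67+76+81 = 310.

310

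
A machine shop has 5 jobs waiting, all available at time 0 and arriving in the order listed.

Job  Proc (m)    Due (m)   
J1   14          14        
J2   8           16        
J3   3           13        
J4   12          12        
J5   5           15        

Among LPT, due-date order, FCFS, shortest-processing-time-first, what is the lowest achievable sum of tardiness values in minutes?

LPT (decreasing processing time): J1 J4 J2 J5 J3.
J1: 0→14, due 14, tardiness 0
J4: 14→26, due 12, tardiness 14
J2: 26→34, due 16, tardiness 18
J5: 34→39, due 15, tardiness 24
J3: 39→42, due 13, tardiness 29
Sum = 0+14+18+24+29 = 85.
EDD (increasing due date): J4 J3 J1 J5 J2.
J4: 0→12, due 12, tardiness 0
J3: 12→15, due 13, tardiness 2
J1: 15→29, due 14, tardiness 15
J5: 29→34, due 15, tardiness 19
J2: 34→42, due 16, tardiness 26
Sum = 0+2+15+19+26 = 62.
FIFO (arrival order): J1 J2 J3 J4 J5.
J1: 0→14, due 14, tardiness 0
J2: 14→22, due 16, tardiness 6
J3: 22→25, due 13, tardiness 12
J4: 25→37, due 12, tardiness 25
J5: 37→42, due 15, tardiness 27
Sum = 0+6+12+25+27 = 70.
SPT (increasing processing time): J3 J5 J2 J4 J1.
J3: 0→3, due 13, tardiness 0
J5: 3→8, due 15, tardiness 0
J2: 8→16, due 16, tardiness 0
J4: 16→28, due 12, tardiness 16
J1: 28→42, due 14, tardiness 28
Sum = 0+0+0+16+28 = 44.
LPT 85, EDD 62, FIFO 70, SPT 44 → minimum 44.

44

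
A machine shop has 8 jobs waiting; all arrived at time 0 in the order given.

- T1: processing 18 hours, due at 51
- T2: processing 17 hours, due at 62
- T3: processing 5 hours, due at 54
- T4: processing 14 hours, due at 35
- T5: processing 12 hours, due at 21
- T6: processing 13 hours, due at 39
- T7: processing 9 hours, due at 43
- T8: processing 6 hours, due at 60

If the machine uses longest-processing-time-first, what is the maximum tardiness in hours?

53

LPT (decreasing processing time): T1 T2 T4 T6 T5 T7 T8 T3.
T1: 0→18, due 51, tardiness 0
T2: 18→35, due 62, tardiness 0
T4: 35→49, due 35, tardiness 14
T6: 49→62, due 39, tardiness 23
T5: 62→74, due 21, tardiness 53
T7: 74→83, due 43, tardiness 40
T8: 83→89, due 60, tardiness 29
T3: 89→94, due 54, tardiness 40
Maximum = 53.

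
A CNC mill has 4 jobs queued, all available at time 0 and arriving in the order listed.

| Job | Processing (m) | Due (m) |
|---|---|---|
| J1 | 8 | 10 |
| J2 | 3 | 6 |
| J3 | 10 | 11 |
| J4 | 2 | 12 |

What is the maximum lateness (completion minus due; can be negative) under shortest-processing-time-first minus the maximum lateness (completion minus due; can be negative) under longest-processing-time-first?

SPT (increasing processing time): J4 J2 J1 J3.
J4: 0→2, due 12, lateness -10
J2: 2→5, due 6, lateness -1
J1: 5→13, due 10, lateness 3
J3: 13→23, due 11, lateness 12
Maximum = 12.
LPT (decreasing processing time): J3 J1 J2 J4.
J3: 0→10, due 11, lateness -1
J1: 10→18, due 10, lateness 8
J2: 18→21, due 6, lateness 15
J4: 21→23, due 12, lateness 11
Maximum = 15.
Difference = 12 − 15 = -3.

-3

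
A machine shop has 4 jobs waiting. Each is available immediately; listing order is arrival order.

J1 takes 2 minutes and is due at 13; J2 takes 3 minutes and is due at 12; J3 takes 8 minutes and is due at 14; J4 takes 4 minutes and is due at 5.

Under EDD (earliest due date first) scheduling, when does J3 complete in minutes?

EDD (increasing due date): J4 J2 J1 J3.
J4: 0→4
J2: 4→7
J1: 7→9
J3: 9→17

17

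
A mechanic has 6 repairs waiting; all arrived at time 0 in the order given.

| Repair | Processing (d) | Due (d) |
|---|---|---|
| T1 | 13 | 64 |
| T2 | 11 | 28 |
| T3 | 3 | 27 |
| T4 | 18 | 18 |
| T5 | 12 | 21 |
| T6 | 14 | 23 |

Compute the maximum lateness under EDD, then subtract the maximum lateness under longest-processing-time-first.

EDD (increasing due date): T4 T5 T6 T3 T2 T1.
T4: 0→18, due 18, lateness 0
T5: 18→30, due 21, lateness 9
T6: 30→44, due 23, lateness 21
T3: 44→47, due 27, lateness 20
T2: 47→58, due 28, lateness 30
T1: 58→71, due 64, lateness 7
Maximum = 30.
LPT (decreasing processing time): T4 T6 T1 T5 T2 T3.
T4: 0→18, due 18, lateness 0
T6: 18→32, due 23, lateness 9
T1: 32→45, due 64, lateness -19
T5: 45→57, due 21, lateness 36
T2: 57→68, due 28, lateness 40
T3: 68→71, due 27, lateness 44
Maximum = 44.
Difference = 30 − 44 = -14.

-14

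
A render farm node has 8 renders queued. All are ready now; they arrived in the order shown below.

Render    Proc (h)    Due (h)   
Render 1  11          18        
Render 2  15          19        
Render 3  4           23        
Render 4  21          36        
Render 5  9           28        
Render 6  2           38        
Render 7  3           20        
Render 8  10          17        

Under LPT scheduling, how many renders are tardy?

LPT (decreasing processing time): Render 4 Render 2 Render 1 Render 8 Render 5 Render 3 Render 7 Render 6.
Render 4: 0→21, due 36, tardiness 0
Render 2: 21→36, due 19, tardiness 17
Render 1: 36→47, due 18, tardiness 29
Render 8: 47→57, due 17, tardiness 40
Render 5: 57→66, due 28, tardiness 38
Render 3: 66→70, due 23, tardiness 47
Render 7: 70→73, due 20, tardiness 53
Render 6: 73→75, due 38, tardiness 37
Late renders: 7.

7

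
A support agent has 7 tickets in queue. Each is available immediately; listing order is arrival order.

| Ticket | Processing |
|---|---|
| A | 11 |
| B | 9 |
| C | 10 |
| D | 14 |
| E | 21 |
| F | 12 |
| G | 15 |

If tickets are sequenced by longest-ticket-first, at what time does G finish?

LPT (decreasing processing time): E G D F A C B.
E: 0→21
G: 21→36

36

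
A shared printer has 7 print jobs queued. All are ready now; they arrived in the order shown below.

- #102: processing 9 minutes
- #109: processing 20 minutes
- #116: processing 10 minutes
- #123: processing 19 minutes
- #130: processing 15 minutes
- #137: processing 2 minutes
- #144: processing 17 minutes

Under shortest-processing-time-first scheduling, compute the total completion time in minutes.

SPT (increasing processing time): #137 #102 #116 #130 #144 #123 #109.
#137: 0→2
#102: 2→11
#116: 11→21
#130: 21→36
#144: 36→53
#123: 53→72
#109: 72→92
Sum = 2+11+21+36+53+72+92 = 287.

287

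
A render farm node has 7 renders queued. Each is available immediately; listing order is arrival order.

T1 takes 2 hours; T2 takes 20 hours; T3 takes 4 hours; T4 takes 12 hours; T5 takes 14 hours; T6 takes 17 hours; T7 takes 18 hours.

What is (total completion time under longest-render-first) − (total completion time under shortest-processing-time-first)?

LPT (decreasing processing time): T2 T7 T6 T5 T4 T3 T1.
T2: 0→20
T7: 20→38
T6: 38→55
T5: 55→69
T4: 69→81
T3: 81→85
T1: 85→87
Sum = 20+38+55+69+81+85+87 = 435.
SPT (increasing processing time): T1 T3 T4 T5 T6 T7 T2.
T1: 0→2
T3: 2→6
T4: 6→18
T5: 18→32
T6: 32→49
T7: 49→67
T2: 67→87
Sum = 2+6+18+32+49+67+87 = 261.
Difference = 435 − 261 = 174.

174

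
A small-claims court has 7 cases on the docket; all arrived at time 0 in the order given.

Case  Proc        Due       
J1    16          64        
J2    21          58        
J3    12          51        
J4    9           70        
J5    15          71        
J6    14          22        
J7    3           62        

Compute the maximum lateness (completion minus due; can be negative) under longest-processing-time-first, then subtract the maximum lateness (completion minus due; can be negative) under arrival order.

LPT (decreasing processing time): J2 J1 J5 J6 J3 J4 J7.
J2: 0→21, due 58, lateness -37
J1: 21→37, due 64, lateness -27
J5: 37→52, due 71, lateness -19
J6: 52→66, due 22, lateness 44
J3: 66→78, due 51, lateness 27
J4: 78→87, due 70, lateness 17
J7: 87→90, due 62, lateness 28
Maximum = 44.
FIFO (arrival order): J1 J2 J3 J4 J5 J6 J7.
J1: 0→16, due 64, lateness -48
J2: 16→37, due 58, lateness -21
J3: 37→49, due 51, lateness -2
J4: 49→58, due 70, lateness -12
J5: 58→73, due 71, lateness 2
J6: 73→87, due 22, lateness 65
J7: 87→90, due 62, lateness 28
Maximum = 65.
Difference = 44 − 65 = -21.

-21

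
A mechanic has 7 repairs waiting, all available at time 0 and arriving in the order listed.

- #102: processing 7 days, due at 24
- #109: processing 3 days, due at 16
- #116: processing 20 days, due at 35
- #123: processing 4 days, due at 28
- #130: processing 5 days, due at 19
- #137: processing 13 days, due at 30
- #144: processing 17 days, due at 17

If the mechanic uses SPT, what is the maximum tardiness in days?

34

SPT (increasing processing time): #109 #123 #130 #102 #137 #144 #116.
#109: 0→3, due 16, tardiness 0
#123: 3→7, due 28, tardiness 0
#130: 7→12, due 19, tardiness 0
#102: 12→19, due 24, tardiness 0
#137: 19→32, due 30, tardiness 2
#144: 32→49, due 17, tardiness 32
#116: 49→69, due 35, tardiness 34
Maximum = 34.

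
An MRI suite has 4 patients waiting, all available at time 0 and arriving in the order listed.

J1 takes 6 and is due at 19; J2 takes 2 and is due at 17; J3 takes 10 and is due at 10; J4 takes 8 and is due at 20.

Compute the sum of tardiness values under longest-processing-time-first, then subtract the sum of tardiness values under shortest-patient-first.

LPT (decreasing processing time): J3 J4 J1 J2.
J3: 0→10, due 10, tardiness 0
J4: 10→18, due 20, tardiness 0
J1: 18→24, due 19, tardiness 5
J2: 24→26, due 17, tardiness 9
Sum = 0+0+5+9 = 14.
SPT (increasing processing time): J2 J1 J4 J3.
J2: 0→2, due 17, tardiness 0
J1: 2→8, due 19, tardiness 0
J4: 8→16, due 20, tardiness 0
J3: 16→26, due 10, tardiness 16
Sum = 0+0+0+16 = 16.
Difference = 14 − 16 = -2.

-2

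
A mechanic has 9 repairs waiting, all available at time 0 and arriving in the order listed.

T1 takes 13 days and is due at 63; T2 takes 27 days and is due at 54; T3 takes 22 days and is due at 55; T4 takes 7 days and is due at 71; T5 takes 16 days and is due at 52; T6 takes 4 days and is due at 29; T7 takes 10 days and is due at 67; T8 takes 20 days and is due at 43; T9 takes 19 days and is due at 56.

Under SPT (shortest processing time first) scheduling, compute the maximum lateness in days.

SPT (increasing processing time): T6 T4 T7 T1 T5 T9 T8 T3 T2.
T6: 0→4, due 29, lateness -25
T4: 4→11, due 71, lateness -60
T7: 11→21, due 67, lateness -46
T1: 21→34, due 63, lateness -29
T5: 34→50, due 52, lateness -2
T9: 50→69, due 56, lateness 13
T8: 69→89, due 43, lateness 46
T3: 89→111, due 55, lateness 56
T2: 111→138, due 54, lateness 84
Maximum = 84.

84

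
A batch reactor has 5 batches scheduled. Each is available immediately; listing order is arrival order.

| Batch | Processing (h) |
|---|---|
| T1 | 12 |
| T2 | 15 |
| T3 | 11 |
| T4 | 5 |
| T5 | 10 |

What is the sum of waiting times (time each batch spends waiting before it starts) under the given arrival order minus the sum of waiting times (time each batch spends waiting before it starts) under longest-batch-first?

-8

FIFO (arrival order): T1 T2 T3 T4 T5.
T1: waits 0, runs 0→12
T2: waits 12, runs 12→27
T3: waits 27, runs 27→38
T4: waits 38, runs 38→43
T5: waits 43, runs 43→53
Sum = 0+12+27+38+43 = 120.
LPT (decreasing processing time): T2 T1 T3 T5 T4.
T2: waits 0, runs 0→15
T1: waits 15, runs 15→27
T3: waits 27, runs 27→38
T5: waits 38, runs 38→48
T4: waits 48, runs 48→53
Sum = 0+15+27+38+48 = 128.
Difference = 120 − 128 = -8.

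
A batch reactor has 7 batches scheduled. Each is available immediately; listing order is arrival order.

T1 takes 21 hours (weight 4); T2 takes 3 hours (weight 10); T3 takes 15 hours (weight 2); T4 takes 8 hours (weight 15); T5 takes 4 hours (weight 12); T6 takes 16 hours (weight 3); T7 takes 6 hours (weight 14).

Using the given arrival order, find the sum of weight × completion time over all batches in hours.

2942

FIFO (arrival order): T1 T2 T3 T4 T5 T6 T7.
T1: finishes 21, weight 4, w·C = 84
T2: finishes 24, weight 10, w·C = 240
T3: finishes 39, weight 2, w·C = 78
T4: finishes 47, weight 15, w·C = 705
T5: finishes 51, weight 12, w·C = 612
T6: finishes 67, weight 3, w·C = 201
T7: finishes 73, weight 14, w·C = 1022
Sum = 84+240+78+705+612+201+1022 = 2942.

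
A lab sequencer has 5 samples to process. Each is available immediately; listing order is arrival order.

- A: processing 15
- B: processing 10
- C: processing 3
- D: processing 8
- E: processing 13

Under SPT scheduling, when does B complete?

21

SPT (increasing processing time): C D B E A.
C: 0→3
D: 3→11
B: 11→21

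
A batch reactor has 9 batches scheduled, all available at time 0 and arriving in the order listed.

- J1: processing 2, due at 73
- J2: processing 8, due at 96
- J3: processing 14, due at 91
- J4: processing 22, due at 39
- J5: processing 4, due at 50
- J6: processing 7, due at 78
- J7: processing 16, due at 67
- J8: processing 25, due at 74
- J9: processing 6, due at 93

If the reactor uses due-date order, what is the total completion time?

569

EDD (increasing due date): J4 J5 J7 J1 J8 J6 J3 J9 J2.
J4: 0→22
J5: 22→26
J7: 26→42
J1: 42→44
J8: 44→69
J6: 69→76
J3: 76→90
J9: 90→96
J2: 96→104
Sum = 22+26+42+44+69+76+90+96+104 = 569.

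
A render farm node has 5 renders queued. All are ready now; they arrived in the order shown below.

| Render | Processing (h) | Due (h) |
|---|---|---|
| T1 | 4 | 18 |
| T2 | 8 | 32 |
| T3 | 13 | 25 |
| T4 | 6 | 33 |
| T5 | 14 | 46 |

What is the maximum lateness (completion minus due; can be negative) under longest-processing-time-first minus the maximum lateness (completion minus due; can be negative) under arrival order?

27

LPT (decreasing processing time): T5 T3 T2 T4 T1.
T5: 0→14, due 46, lateness -32
T3: 14→27, due 25, lateness 2
T2: 27→35, due 32, lateness 3
T4: 35→41, due 33, lateness 8
T1: 41→45, due 18, lateness 27
Maximum = 27.
FIFO (arrival order): T1 T2 T3 T4 T5.
T1: 0→4, due 18, lateness -14
T2: 4→12, due 32, lateness -20
T3: 12→25, due 25, lateness 0
T4: 25→31, due 33, lateness -2
T5: 31→45, due 46, lateness -1
Maximum = 0.
Difference = 27 − 0 = 27.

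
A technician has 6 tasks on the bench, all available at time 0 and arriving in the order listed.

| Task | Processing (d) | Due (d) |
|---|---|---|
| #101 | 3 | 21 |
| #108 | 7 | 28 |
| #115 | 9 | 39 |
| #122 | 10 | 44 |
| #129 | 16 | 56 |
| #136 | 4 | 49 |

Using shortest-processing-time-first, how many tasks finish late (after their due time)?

SPT (increasing processing time): #101 #136 #108 #115 #122 #129.
#101: 0→3, due 21, tardiness 0
#136: 3→7, due 49, tardiness 0
#108: 7→14, due 28, tardiness 0
#115: 14→23, due 39, tardiness 0
#122: 23→33, due 44, tardiness 0
#129: 33→49, due 56, tardiness 0
Late tasks: 0.

0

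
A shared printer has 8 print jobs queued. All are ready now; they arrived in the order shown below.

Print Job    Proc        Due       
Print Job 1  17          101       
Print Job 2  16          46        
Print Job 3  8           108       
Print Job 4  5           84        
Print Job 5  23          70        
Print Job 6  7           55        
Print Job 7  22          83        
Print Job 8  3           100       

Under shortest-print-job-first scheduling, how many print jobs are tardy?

1

SPT (increasing processing time): Print Job 8 Print Job 4 Print Job 6 Print Job 3 Print Job 2 Print Job 1 Print Job 7 Print Job 5.
Print Job 8: 0→3, due 100, tardiness 0
Print Job 4: 3→8, due 84, tardiness 0
Print Job 6: 8→15, due 55, tardiness 0
Print Job 3: 15→23, due 108, tardiness 0
Print Job 2: 23→39, due 46, tardiness 0
Print Job 1: 39→56, due 101, tardiness 0
Print Job 7: 56→78, due 83, tardiness 0
Print Job 5: 78→101, due 70, tardiness 31
Late print jobs: 1.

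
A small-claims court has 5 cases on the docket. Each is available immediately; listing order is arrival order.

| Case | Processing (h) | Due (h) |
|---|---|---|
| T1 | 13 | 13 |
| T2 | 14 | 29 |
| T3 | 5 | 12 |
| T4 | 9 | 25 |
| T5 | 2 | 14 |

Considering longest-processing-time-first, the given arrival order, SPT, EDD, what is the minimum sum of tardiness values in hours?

LPT (decreasing processing time): T2 T1 T4 T3 T5.
T2: 0→14, due 29, tardiness 0
T1: 14→27, due 13, tardiness 14
T4: 27→36, due 25, tardiness 11
T3: 36→41, due 12, tardiness 29
T5: 41→43, due 14, tardiness 29
Sum = 0+14+11+29+29 = 83.
FIFO (arrival order): T1 T2 T3 T4 T5.
T1: 0→13, due 13, tardiness 0
T2: 13→27, due 29, tardiness 0
T3: 27→32, due 12, tardiness 20
T4: 32→41, due 25, tardiness 16
T5: 41→43, due 14, tardiness 29
Sum = 0+0+20+16+29 = 65.
SPT (increasing processing time): T5 T3 T4 T1 T2.
T5: 0→2, due 14, tardiness 0
T3: 2→7, due 12, tardiness 0
T4: 7→16, due 25, tardiness 0
T1: 16→29, due 13, tardiness 16
T2: 29→43, due 29, tardiness 14
Sum = 0+0+0+16+14 = 30.
EDD (increasing due date): T3 T1 T5 T4 T2.
T3: 0→5, due 12, tardiness 0
T1: 5→18, due 13, tardiness 5
T5: 18→20, due 14, tardiness 6
T4: 20→29, due 25, tardiness 4
T2: 29→43, due 29, tardiness 14
Sum = 0+5+6+4+14 = 29.
LPT 83, FIFO 65, SPT 30, EDD 29 → minimum 29.

29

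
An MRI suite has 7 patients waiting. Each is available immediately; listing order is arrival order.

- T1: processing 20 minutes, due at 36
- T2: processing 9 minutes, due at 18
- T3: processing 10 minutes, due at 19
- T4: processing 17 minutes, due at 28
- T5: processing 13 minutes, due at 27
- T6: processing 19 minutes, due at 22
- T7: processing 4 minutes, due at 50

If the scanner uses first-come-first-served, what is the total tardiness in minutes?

209

FIFO (arrival order): T1 T2 T3 T4 T5 T6 T7.
T1: 0→20, due 36, tardiness 0
T2: 20→29, due 18, tardiness 11
T3: 29→39, due 19, tardiness 20
T4: 39→56, due 28, tardiness 28
T5: 56→69, due 27, tardiness 42
T6: 69→88, due 22, tardiness 66
T7: 88→92, due 50, tardiness 42
Sum = 0+11+20+28+42+66+42 = 209.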